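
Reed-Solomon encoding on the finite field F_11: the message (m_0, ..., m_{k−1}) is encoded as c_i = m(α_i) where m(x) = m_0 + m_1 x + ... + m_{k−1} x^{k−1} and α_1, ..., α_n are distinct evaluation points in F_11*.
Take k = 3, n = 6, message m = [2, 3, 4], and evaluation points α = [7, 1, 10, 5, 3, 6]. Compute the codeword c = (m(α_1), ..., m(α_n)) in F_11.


c = [10, 9, 3, 7, 3, 10]

Message polynomial: m(x) = 2 + 3·x + 4·x^2 (mod 11).
For each evaluation point α_i, compute m(α_i) mod 11:
  α_1 = 7: Horner steps 4 → 9 → 10, so m(7) = 10.
  α_2 = 1: Horner steps 4 → 7 → 9, so m(1) = 9.
  α_3 = 10: Horner steps 4 → 10 → 3, so m(10) = 3.
  α_4 = 5: Horner steps 4 → 1 → 7, so m(5) = 7.
  α_5 = 3: Horner steps 4 → 4 → 3, so m(3) = 3.
  α_6 = 6: Horner steps 4 → 5 → 10, so m(6) = 10.
Codeword c = [10, 9, 3, 7, 3, 10] ∈ F_11^6.


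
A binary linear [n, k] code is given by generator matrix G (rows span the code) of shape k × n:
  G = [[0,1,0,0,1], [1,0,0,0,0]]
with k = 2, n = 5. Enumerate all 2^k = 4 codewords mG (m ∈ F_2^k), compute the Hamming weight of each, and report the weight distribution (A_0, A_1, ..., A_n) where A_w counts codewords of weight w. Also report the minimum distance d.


Weight distribution: A_0 = 1, A_1 = 1, A_2 = 1, A_3 = 1. Minimum distance d = 1.

Enumerate all 2^2 = 4 messages m ∈ F_2^2.
For each, compute codeword c = mG in F_2^5, then tally its weight.
  m = 00 → c = 00000, weight = 0.
  m = 10 → c = 01001, weight = 2.
  m = 01 → c = 10000, weight = 1.
  m = 11 → c = 11001, weight = 3.
Tally weights:
  weight 0: 1 codewords.
  weight 1: 1 codewords.
  weight 2: 1 codewords.
  weight 3: 1 codewords.
Minimum distance d = smallest w > 0 with A_w > 0 = 1.
Sanity: Σ A_w = 4 = 2^2 = 4 ✓.


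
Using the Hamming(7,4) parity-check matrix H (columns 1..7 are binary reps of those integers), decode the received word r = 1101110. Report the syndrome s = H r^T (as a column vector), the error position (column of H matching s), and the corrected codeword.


s = (1, 0, 0)^T, error position = 4, corrected codeword c = 1100110

Compute s = H r^T mod 2 one row at a time:
  s_1 = 1 + 1 + 1 + 0 = 3 ≡ 1 (mod 2).
  s_2 = 1 + 0 + 1 + 0 = 2 ≡ 0 (mod 2).
  s_3 = 1 + 0 + 1 + 0 = 2 ≡ 0 (mod 2).
s = (1, 0, 0)^T — this equals column 4 of H (binary 100), so error is at position 4.
Correct: flip bit 4 of r = 1101110 to get c = 1100110.


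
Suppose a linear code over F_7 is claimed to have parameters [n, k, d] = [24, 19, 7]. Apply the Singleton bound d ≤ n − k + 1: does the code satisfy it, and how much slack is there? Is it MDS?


Singleton RHS = n − k + 1 = 6, slack = -1, bound violated (no such code; not MDS).

Singleton bound: d ≤ n − k + 1.
Here n = 24, k = 19, so n − k + 1 = 6.
Given d = 7, check d ≤ 6: NO.
Slack = (n − k + 1) − d = -1.
The slack is negative: d = 7 exceeds n − k + 1 = 6 by 1, so the Singleton bound is violated and no linear [24, 19, 7]_7 code can exist. In particular it is not MDS (MDS requires d = n − k + 1 exactly).
Description: the claimed parameters are [24, 19, 7]_7; such a code would be impossible (violates the Singleton bound).


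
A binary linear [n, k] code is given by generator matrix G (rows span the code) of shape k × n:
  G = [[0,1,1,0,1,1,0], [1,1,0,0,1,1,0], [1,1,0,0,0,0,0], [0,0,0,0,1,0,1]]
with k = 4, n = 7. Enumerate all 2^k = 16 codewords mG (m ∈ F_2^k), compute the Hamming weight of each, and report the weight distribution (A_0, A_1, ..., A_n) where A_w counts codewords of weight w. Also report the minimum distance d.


Weight distribution: A_0 = 1, A_2 = 6, A_4 = 9. Minimum distance d = 2.

Enumerate all 2^4 = 16 messages m ∈ F_2^4.
For each, compute codeword c = mG in F_2^7, then tally its weight.
  m = 0000 → c = 0000000, weight = 0.
  m = 1000 → c = 0110110, weight = 4.
  m = 0100 → c = 1100110, weight = 4.
  m = 1100 → c = 1010000, weight = 2.
  m = 0010 → c = 1100000, weight = 2.
  m = 1010 → c = 1010110, weight = 4.
  m = 0110 → c = 0000110, weight = 2.
  m = 1110 → c = 0110000, weight = 2.
  m = 0001 → c = 0000101, weight = 2.
  m = 1001 → c = 0110011, weight = 4.
  m = 0101 → c = 1100011, weight = 4.
  m = 1101 → c = 1010101, weight = 4.
  m = 0011 → c = 1100101, weight = 4.
  m = 1011 → c = 1010011, weight = 4.
  m = 0111 → c = 0000011, weight = 2.
  m = 1111 → c = 0110101, weight = 4.
Tally weights:
  weight 0: 1 codewords.
  weight 2: 6 codewords.
  weight 4: 9 codewords.
Minimum distance d = smallest w > 0 with A_w > 0 = 2.
Sanity: Σ A_w = 16 = 2^4 = 16 ✓.


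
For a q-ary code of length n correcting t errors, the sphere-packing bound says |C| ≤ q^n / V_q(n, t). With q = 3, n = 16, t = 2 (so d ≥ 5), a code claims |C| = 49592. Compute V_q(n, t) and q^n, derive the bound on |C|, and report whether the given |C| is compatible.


V_q(n, t) = 513, q^n = 43046721, Hamming bound = 83911, |C| = 49592 ≤ bound (satisfied).

Step 1: Compute V_q(n, t) = Σ_{j=0}^2 C(n, j) (q−1)^j.
  j = 0: C(16,0)·(2)^0 = 1·1 = 1.
  j = 1: C(16,1)·(2)^1 = 16·2 = 32.
  j = 2: C(16,2)·(2)^2 = 120·4 = 480.
  V_q(n, t) = 1 + 32 + 480 = 513.
Step 2: q^n = 3^16 = 43046721.
Step 3: Hamming bound ⌊q^n / V_q(n,t)⌋ = ⌊43046721/513⌋ = 83911.
Step 4: Compare |C| = 49592 to 83911: satisfied.
The claimed |C| lies below the Hamming bound.


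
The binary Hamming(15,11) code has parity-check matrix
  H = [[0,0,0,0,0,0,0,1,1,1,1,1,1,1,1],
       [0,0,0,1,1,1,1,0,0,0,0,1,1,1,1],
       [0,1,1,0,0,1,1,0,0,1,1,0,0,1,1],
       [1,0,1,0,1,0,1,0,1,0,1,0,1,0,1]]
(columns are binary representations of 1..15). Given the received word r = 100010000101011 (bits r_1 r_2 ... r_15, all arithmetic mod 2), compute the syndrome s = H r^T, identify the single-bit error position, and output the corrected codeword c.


s = (0, 0, 1, 1)^T, error position = 3, corrected codeword c = 101010000101011

Compute s = H r^T mod 2 one row at a time:
  s_1 = 0 + 0 + 1 + 0 + 1 + 0 + 1 + 1 = 4 ≡ 0 (mod 2).
  s_2 = 0 + 1 + 0 + 0 + 1 + 0 + 1 + 1 = 4 ≡ 0 (mod 2).
  s_3 = 0 + 0 + 0 + 0 + 1 + 0 + 1 + 1 = 3 ≡ 1 (mod 2).
  s_4 = 1 + 0 + 1 + 0 + 0 + 0 + 0 + 1 = 3 ≡ 1 (mod 2).
s = (0, 0, 1, 1)^T — this equals column 3 of H (binary 0011), so error is at position 3.
Correct: flip bit 3 of r = 100010000101011 to get c = 101010000101011.


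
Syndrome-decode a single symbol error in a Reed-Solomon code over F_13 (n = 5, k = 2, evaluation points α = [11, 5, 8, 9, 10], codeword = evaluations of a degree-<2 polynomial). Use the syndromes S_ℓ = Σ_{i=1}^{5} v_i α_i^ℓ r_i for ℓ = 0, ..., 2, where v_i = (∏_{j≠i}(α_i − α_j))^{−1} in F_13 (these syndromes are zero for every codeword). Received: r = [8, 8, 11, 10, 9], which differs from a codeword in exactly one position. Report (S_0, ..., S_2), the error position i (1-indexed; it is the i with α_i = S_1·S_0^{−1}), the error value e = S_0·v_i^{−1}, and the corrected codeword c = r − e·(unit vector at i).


S = (8, 1, 5), error at position 2, error magnitude e = 7, c = [8, 1, 11, 10, 9].

Step 1: column multipliers v_i = (∏_{j≠i}(α_i − α_j))^{−1} mod 13.
  i = 1 (α = 11): (11−5)(11−8)(11−9)(11−10) = 6·3·2·1 = 36 ≡ 10, so v_1 = 10^{−1} = 4 (mod 13).
  i = 2 (α = 5): (5−11)(5−8)(5−9)(5−10) = (−6)·(−3)·(−4)·(−5) = 360 ≡ 9, so v_2 = 9^{−1} = 3 (mod 13).
  i = 3 (α = 8): (8−11)(8−5)(8−9)(8−10) = (−3)·3·(−1)·(−2) = −18 ≡ 8, so v_3 = 8^{−1} = 5 (mod 13).
  i = 4 (α = 9): (9−11)(9−5)(9−8)(9−10) = (−2)·4·1·(−1) = 8 ≡ 8, so v_4 = 8^{−1} = 5 (mod 13).
  i = 5 (α = 10): (10−11)(10−5)(10−8)(10−9) = (−1)·5·2·1 = −10 ≡ 3, so v_5 = 3^{−1} = 9 (mod 13).
  v = [4, 3, 5, 5, 9].
Step 2: syndromes of r = [8, 8, 11, 10, 9] (all sums mod 13).
  S_0 = Σ v_i r_i = 4·8 + 3·8 + 5·11 + 5·10 + 9·9 = 242 ≡ 8.
  S_1 = Σ v_i α_i r_i = 4·11·8 + 3·5·8 + 5·8·11 + 5·9·10 + 9·10·9 = 2172 ≡ 1.
  α_i^2 mod 13 = [4, 12, 12, 3, 9].
  S_2 = Σ v_i α_i^2 r_i = 4·4·8 + 3·12·8 + 5·12·11 + 5·3·10 + 9·9·9 = 1955 ≡ 5.
  S = (8, 1, 5) ≠ 0, so r is not a codeword (an error is present).
Step 3: locate the error. For a single error e at position i, S_ℓ = v_i·e·α_i^ℓ, so α_err = S_1/S_0.
  S_0^{−1} = 8^{−1} = 5 (mod 13), so α_err = 1·5 = 5 ≡ 5 = α_2. Error position i = 2.
  Consistency check: S_2/S_1 = 5·1 = 5 ≡ 5 = α_err ✓ (single-error assumption holds).
Step 4: error magnitude e = S_0/v_2 = S_0·∏_{j≠2}(α_2 − α_j) = 8·9 = 72 ≡ 7 (mod 13).
Step 5: correct position 2: c_2 = r_2 − e = 8 − 7 ≡ 1 (mod 13). Hence c = [8, 1, 11, 10, 9].
  Check: interpolating c through the α_i gives m(x) = 6 + 12·x (degree < 2) with m(α_i) = c_i for every i, so c is indeed a codeword.


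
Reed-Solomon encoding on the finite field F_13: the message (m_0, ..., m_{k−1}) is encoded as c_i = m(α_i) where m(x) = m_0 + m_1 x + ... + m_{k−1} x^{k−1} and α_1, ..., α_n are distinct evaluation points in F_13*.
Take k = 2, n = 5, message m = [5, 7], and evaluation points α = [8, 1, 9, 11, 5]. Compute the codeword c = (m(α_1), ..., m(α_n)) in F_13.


c = [9, 12, 3, 4, 1]

Message polynomial: m(x) = 5 + 7·x (mod 13).
For each evaluation point α_i, compute m(α_i) mod 13:
  α_1 = 8: Horner steps 7 → 9, so m(8) = 9.
  α_2 = 1: Horner steps 7 → 12, so m(1) = 12.
  α_3 = 9: Horner steps 7 → 3, so m(9) = 3.
  α_4 = 11: Horner steps 7 → 4, so m(11) = 4.
  α_5 = 5: Horner steps 7 → 1, so m(5) = 1.
Codeword c = [9, 12, 3, 4, 1] ∈ F_13^5.


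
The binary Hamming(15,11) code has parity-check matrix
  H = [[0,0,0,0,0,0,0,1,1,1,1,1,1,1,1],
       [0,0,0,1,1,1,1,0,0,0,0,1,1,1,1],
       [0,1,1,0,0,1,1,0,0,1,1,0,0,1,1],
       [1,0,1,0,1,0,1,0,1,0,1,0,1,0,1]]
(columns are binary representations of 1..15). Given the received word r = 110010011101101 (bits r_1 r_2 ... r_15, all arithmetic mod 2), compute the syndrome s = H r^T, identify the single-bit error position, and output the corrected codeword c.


s = (0, 0, 1, 1)^T, error position = 3, corrected codeword c = 111010011101101

Compute s = H r^T mod 2 one row at a time:
  s_1 = 1 + 1 + 1 + 0 + 1 + 1 + 0 + 1 = 6 ≡ 0 (mod 2).
  s_2 = 0 + 1 + 0 + 0 + 1 + 1 + 0 + 1 = 4 ≡ 0 (mod 2).
  s_3 = 1 + 0 + 0 + 0 + 1 + 0 + 0 + 1 = 3 ≡ 1 (mod 2).
  s_4 = 1 + 0 + 1 + 0 + 1 + 0 + 1 + 1 = 5 ≡ 1 (mod 2).
s = (0, 0, 1, 1)^T — this equals column 3 of H (binary 0011), so error is at position 3.
Correct: flip bit 3 of r = 110010011101101 to get c = 111010011101101.


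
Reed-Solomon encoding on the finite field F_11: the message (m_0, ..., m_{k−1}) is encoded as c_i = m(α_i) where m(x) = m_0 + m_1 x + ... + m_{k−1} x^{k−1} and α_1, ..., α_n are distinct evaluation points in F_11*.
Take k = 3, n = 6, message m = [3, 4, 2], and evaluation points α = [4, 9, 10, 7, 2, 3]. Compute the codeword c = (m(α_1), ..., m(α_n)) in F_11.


c = [7, 3, 1, 8, 8, 0]

Message polynomial: m(x) = 3 + 4·x + 2·x^2 (mod 11).
For each evaluation point α_i, compute m(α_i) mod 11:
  α_1 = 4: Horner steps 2 → 1 → 7, so m(4) = 7.
  α_2 = 9: Horner steps 2 → 0 → 3, so m(9) = 3.
  α_3 = 10: Horner steps 2 → 2 → 1, so m(10) = 1.
  α_4 = 7: Horner steps 2 → 7 → 8, so m(7) = 8.
  α_5 = 2: Horner steps 2 → 8 → 8, so m(2) = 8.
  α_6 = 3: Horner steps 2 → 10 → 0, so m(3) = 0.
Codeword c = [7, 3, 1, 8, 8, 0] ∈ F_11^6.


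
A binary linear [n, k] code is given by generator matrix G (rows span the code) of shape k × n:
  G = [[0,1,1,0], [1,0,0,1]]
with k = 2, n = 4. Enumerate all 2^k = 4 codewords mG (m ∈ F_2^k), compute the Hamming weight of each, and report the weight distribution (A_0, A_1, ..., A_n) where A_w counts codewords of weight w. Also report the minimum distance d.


Weight distribution: A_0 = 1, A_2 = 2, A_4 = 1. Minimum distance d = 2.

Enumerate all 2^2 = 4 messages m ∈ F_2^2.
For each, compute codeword c = mG in F_2^4, then tally its weight.
  m = 00 → c = 0000, weight = 0.
  m = 10 → c = 0110, weight = 2.
  m = 01 → c = 1001, weight = 2.
  m = 11 → c = 1111, weight = 4.
Tally weights:
  weight 0: 1 codewords.
  weight 2: 2 codewords.
  weight 4: 1 codewords.
Minimum distance d = smallest w > 0 with A_w > 0 = 2.
Sanity: Σ A_w = 4 = 2^2 = 4 ✓.


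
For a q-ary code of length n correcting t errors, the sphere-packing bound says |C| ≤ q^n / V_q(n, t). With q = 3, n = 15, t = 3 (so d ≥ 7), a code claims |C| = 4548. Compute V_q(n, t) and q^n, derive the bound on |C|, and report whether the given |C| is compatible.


V_q(n, t) = 4091, q^n = 14348907, Hamming bound = 3507, |C| = 4548 > bound (violated).

Step 1: Compute V_q(n, t) = Σ_{j=0}^3 C(n, j) (q−1)^j.
  j = 0: C(15,0)·(2)^0 = 1·1 = 1.
  j = 1: C(15,1)·(2)^1 = 15·2 = 30.
  j = 2: C(15,2)·(2)^2 = 105·4 = 420.
  j = 3: C(15,3)·(2)^3 = 455·8 = 3640.
  V_q(n, t) = 1 + 30 + 420 + 3640 = 4091.
Step 2: q^n = 3^15 = 14348907.
Step 3: Hamming bound ⌊q^n / V_q(n,t)⌋ = ⌊14348907/4091⌋ = 3507.
Step 4: Compare |C| = 4548 to 3507: violated.
The claimed |C| lies above the Hamming bound, so no 3-ary code of length 15 with d ≥ 7 can have 4548 codewords.


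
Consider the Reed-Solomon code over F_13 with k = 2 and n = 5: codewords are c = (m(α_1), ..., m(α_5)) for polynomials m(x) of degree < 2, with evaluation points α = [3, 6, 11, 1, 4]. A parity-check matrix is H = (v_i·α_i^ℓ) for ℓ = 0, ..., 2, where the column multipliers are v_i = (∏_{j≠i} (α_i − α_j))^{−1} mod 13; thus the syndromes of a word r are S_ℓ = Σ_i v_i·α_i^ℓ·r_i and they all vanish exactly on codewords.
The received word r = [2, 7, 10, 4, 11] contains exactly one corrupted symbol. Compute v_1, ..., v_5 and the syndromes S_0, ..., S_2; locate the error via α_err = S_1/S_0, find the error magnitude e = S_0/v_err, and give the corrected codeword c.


S = (7, 8, 11), error at position 1, error magnitude e = 2, c = [0, 7, 10, 4, 11].

Step 1: column multipliers v_i = (∏_{j≠i}(α_i − α_j))^{−1} mod 13.
  i = 1 (α = 3): (3−6)(3−11)(3−1)(3−4) = (−3)·(−8)·2·(−1) = −48 ≡ 4, so v_1 = 4^{−1} = 10 (mod 13).
  i = 2 (α = 6): (6−3)(6−11)(6−1)(6−4) = 3·(−5)·5·2 = −150 ≡ 6, so v_2 = 6^{−1} = 11 (mod 13).
  i = 3 (α = 11): (11−3)(11−6)(11−1)(11−4) = 8·5·10·7 = 2800 ≡ 5, so v_3 = 5^{−1} = 8 (mod 13).
  i = 4 (α = 1): (1−3)(1−6)(1−11)(1−4) = (−2)·(−5)·(−10)·(−3) = 300 ≡ 1, so v_4 = 1^{−1} = 1 (mod 13).
  i = 5 (α = 4): (4−3)(4−6)(4−11)(4−1) = 1·(−2)·(−7)·3 = 42 ≡ 3, so v_5 = 3^{−1} = 9 (mod 13).
  v = [10, 11, 8, 1, 9].
Step 2: syndromes of r = [2, 7, 10, 4, 11] (all sums mod 13).
  S_0 = Σ v_i r_i = 10·2 + 11·7 + 8·10 + 1·4 + 9·11 = 280 ≡ 7.
  S_1 = Σ v_i α_i r_i = 10·3·2 + 11·6·7 + 8·11·10 + 1·1·4 + 9·4·11 = 1802 ≡ 8.
  α_i^2 mod 13 = [9, 10, 4, 1, 3].
  S_2 = Σ v_i α_i^2 r_i = 10·9·2 + 11·10·7 + 8·4·10 + 1·1·4 + 9·3·11 = 1571 ≡ 11.
  S = (7, 8, 11) ≠ 0, so r is not a codeword (an error is present).
Step 3: locate the error. For a single error e at position i, S_ℓ = v_i·e·α_i^ℓ, so α_err = S_1/S_0.
  S_0^{−1} = 7^{−1} = 2 (mod 13), so α_err = 8·2 = 16 ≡ 3 = α_1. Error position i = 1.
  Consistency check: S_2/S_1 = 11·5 = 55 ≡ 3 = α_err ✓ (single-error assumption holds).
Step 4: error magnitude e = S_0/v_1 = S_0·∏_{j≠1}(α_1 − α_j) = 7·4 = 28 ≡ 2 (mod 13).
Step 5: correct position 1: c_1 = r_1 − e = 2 − 2 ≡ 0 (mod 13). Hence c = [0, 7, 10, 4, 11].
  Check: interpolating c through the α_i gives m(x) = 6 + 11·x (degree < 2) with m(α_i) = c_i for every i, so c is indeed a codeword.


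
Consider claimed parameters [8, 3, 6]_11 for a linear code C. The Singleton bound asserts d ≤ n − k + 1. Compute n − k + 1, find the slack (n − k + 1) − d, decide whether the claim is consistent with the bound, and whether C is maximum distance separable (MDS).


Singleton RHS = n − k + 1 = 6, slack = 0, bound satisfied, MDS.

Singleton bound: d ≤ n − k + 1.
Here n = 8, k = 3, so n − k + 1 = 6.
Given d = 6, check d ≤ 6: YES.
Slack = (n − k + 1) − d = 0.
The code is MDS (slack = 0).
Description: the claimed parameters are [8, 3, 6]_11; such a code would be MDS (meets Singleton bound).


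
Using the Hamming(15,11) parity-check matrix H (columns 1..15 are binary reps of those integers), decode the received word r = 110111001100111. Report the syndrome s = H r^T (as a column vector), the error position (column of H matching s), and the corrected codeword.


s = (1, 0, 1, 1)^T, error position = 11, corrected codeword c = 110111001110111

Compute s = H r^T mod 2 one row at a time:
  s_1 = 0 + 1 + 1 + 0 + 0 + 1 + 1 + 1 = 5 ≡ 1 (mod 2).
  s_2 = 1 + 1 + 1 + 0 + 0 + 1 + 1 + 1 = 6 ≡ 0 (mod 2).
  s_3 = 1 + 0 + 1 + 0 + 1 + 0 + 1 + 1 = 5 ≡ 1 (mod 2).
  s_4 = 1 + 0 + 1 + 0 + 1 + 0 + 1 + 1 = 5 ≡ 1 (mod 2).
s = (1, 0, 1, 1)^T — this equals column 11 of H (binary 1011), so error is at position 11.
Correct: flip bit 11 of r = 110111001100111 to get c = 110111001110111.


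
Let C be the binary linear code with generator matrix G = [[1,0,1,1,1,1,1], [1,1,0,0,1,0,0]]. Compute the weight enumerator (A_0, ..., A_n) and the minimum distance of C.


Weight distribution: A_0 = 1, A_3 = 1, A_5 = 1, A_6 = 1. Minimum distance d = 3.

Enumerate all 2^2 = 4 messages m ∈ F_2^2.
For each, compute codeword c = mG in F_2^7, then tally its weight.
  m = 00 → c = 0000000, weight = 0.
  m = 10 → c = 1011111, weight = 6.
  m = 01 → c = 1100100, weight = 3.
  m = 11 → c = 0111011, weight = 5.
Tally weights:
  weight 0: 1 codewords.
  weight 3: 1 codewords.
  weight 5: 1 codewords.
  weight 6: 1 codewords.
Minimum distance d = smallest w > 0 with A_w > 0 = 3.
Sanity: Σ A_w = 4 = 2^2 = 4 ✓.


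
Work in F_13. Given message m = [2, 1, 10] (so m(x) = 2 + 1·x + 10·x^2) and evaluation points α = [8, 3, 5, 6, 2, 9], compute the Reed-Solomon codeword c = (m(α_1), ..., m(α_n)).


c = [0, 4, 10, 4, 5, 2]

Message polynomial: m(x) = 2 + 1·x + 10·x^2 (mod 13).
For each evaluation point α_i, compute m(α_i) mod 13:
  α_1 = 8: Horner steps 10 → 3 → 0, so m(8) = 0.
  α_2 = 3: Horner steps 10 → 5 → 4, so m(3) = 4.
  α_3 = 5: Horner steps 10 → 12 → 10, so m(5) = 10.
  α_4 = 6: Horner steps 10 → 9 → 4, so m(6) = 4.
  α_5 = 2: Horner steps 10 → 8 → 5, so m(2) = 5.
  α_6 = 9: Horner steps 10 → 0 → 2, so m(9) = 2.
Codeword c = [0, 4, 10, 4, 5, 2] ∈ F_13^6.


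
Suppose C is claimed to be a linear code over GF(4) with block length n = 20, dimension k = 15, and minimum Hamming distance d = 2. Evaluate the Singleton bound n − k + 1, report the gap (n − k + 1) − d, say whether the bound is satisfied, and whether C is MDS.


Singleton RHS = n − k + 1 = 6, slack = 4, bound satisfied, not MDS.

Singleton bound: d ≤ n − k + 1.
Here n = 20, k = 15, so n − k + 1 = 6.
Given d = 2, check d ≤ 6: YES.
Slack = (n − k + 1) − d = 4.
The code is NOT MDS (slack = 4 > 0).
Description: the claimed parameters are [20, 15, 2]_4; such a code would be non-MDS.


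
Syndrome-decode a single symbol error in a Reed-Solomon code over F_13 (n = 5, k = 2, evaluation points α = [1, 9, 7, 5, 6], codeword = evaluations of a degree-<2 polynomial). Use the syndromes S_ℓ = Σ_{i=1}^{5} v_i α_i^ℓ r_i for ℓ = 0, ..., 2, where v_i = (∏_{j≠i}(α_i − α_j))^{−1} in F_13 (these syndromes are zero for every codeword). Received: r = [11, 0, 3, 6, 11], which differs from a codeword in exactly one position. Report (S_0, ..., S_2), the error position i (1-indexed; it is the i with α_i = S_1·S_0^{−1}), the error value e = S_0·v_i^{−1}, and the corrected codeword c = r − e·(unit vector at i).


S = (7, 7, 7), error at position 1, error magnitude e = 12, c = [12, 0, 3, 6, 11].

Step 1: column multipliers v_i = (∏_{j≠i}(α_i − α_j))^{−1} mod 13.
  i = 1 (α = 1): (1−9)(1−7)(1−5)(1−6) = (−8)·(−6)·(−4)·(−5) = 960 ≡ 11, so v_1 = 11^{−1} = 6 (mod 13).
  i = 2 (α = 9): (9−1)(9−7)(9−5)(9−6) = 8·2·4·3 = 192 ≡ 10, so v_2 = 10^{−1} = 4 (mod 13).
  i = 3 (α = 7): (7−1)(7−9)(7−5)(7−6) = 6·(−2)·2·1 = −24 ≡ 2, so v_3 = 2^{−1} = 7 (mod 13).
  i = 4 (α = 5): (5−1)(5−9)(5−7)(5−6) = 4·(−4)·(−2)·(−1) = −32 ≡ 7, so v_4 = 7^{−1} = 2 (mod 13).
  i = 5 (α = 6): (6−1)(6−9)(6−7)(6−5) = 5·(−3)·(−1)·1 = 15 ≡ 2, so v_5 = 2^{−1} = 7 (mod 13).
  v = [6, 4, 7, 2, 7].
Step 2: syndromes of r = [11, 0, 3, 6, 11] (all sums mod 13).
  S_0 = Σ v_i r_i = 6·11 + 4·0 + 7·3 + 2·6 + 7·11 = 176 ≡ 7.
  S_1 = Σ v_i α_i r_i = 6·1·11 + 4·9·0 + 7·7·3 + 2·5·6 + 7·6·11 = 735 ≡ 7.
  α_i^2 mod 13 = [1, 3, 10, 12, 10].
  S_2 = Σ v_i α_i^2 r_i = 6·1·11 + 4·3·0 + 7·10·3 + 2·12·6 + 7·10·11 = 1190 ≡ 7.
  S = (7, 7, 7) ≠ 0, so r is not a codeword (an error is present).
Step 3: locate the error. For a single error e at position i, S_ℓ = v_i·e·α_i^ℓ, so α_err = S_1/S_0.
  S_0^{−1} = 7^{−1} = 2 (mod 13), so α_err = 7·2 = 14 ≡ 1 = α_1. Error position i = 1.
  Consistency check: S_2/S_1 = 7·2 = 14 ≡ 1 = α_err ✓ (single-error assumption holds).
Step 4: error magnitude e = S_0/v_1 = S_0·∏_{j≠1}(α_1 − α_j) = 7·11 = 77 ≡ 12 (mod 13).
Step 5: correct position 1: c_1 = r_1 − e = 11 − 12 ≡ 12 (mod 13). Hence c = [12, 0, 3, 6, 11].
  Check: interpolating c through the α_i gives m(x) = 7 + 5·x (degree < 2) with m(α_i) = c_i for every i, so c is indeed a codeword.


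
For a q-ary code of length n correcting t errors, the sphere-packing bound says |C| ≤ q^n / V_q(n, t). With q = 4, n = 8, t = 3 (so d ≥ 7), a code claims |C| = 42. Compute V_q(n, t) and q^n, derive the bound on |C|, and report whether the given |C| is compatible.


V_q(n, t) = 1789, q^n = 65536, Hamming bound = 36, |C| = 42 > bound (violated).

Step 1: Compute V_q(n, t) = Σ_{j=0}^3 C(n, j) (q−1)^j.
  j = 0: C(8,0)·(3)^0 = 1·1 = 1.
  j = 1: C(8,1)·(3)^1 = 8·3 = 24.
  j = 2: C(8,2)·(3)^2 = 28·9 = 252.
  j = 3: C(8,3)·(3)^3 = 56·27 = 1512.
  V_q(n, t) = 1 + 24 + 252 + 1512 = 1789.
Step 2: q^n = 4^8 = 65536.
Step 3: Hamming bound ⌊q^n / V_q(n,t)⌋ = ⌊65536/1789⌋ = 36.
Step 4: Compare |C| = 42 to 36: violated.
The claimed |C| lies above the Hamming bound, so no 4-ary code of length 8 with d ≥ 7 can have 42 codewords.


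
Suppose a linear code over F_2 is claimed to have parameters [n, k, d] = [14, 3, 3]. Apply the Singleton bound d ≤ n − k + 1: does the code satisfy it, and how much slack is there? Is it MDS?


Singleton RHS = n − k + 1 = 12, slack = 9, bound satisfied, not MDS.

Singleton bound: d ≤ n − k + 1.
Here n = 14, k = 3, so n − k + 1 = 12.
Given d = 3, check d ≤ 12: YES.
Slack = (n − k + 1) − d = 9.
The code is NOT MDS (slack = 9 > 0).
Description: the claimed parameters are [14, 3, 3]_2; such a code would be non-MDS.


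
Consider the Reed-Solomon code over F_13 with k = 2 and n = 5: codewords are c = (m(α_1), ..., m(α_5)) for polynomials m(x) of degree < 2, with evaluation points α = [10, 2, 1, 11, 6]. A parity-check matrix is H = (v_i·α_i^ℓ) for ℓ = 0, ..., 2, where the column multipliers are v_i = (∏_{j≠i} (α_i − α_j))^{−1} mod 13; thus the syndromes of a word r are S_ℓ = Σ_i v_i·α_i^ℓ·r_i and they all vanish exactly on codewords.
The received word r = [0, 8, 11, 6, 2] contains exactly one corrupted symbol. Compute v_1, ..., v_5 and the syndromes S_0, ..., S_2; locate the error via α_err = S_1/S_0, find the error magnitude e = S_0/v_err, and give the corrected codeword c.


S = (11, 9, 5), error at position 2, error magnitude e = 4, c = [0, 4, 11, 6, 2].

Step 1: column multipliers v_i = (∏_{j≠i}(α_i − α_j))^{−1} mod 13.
  i = 1 (α = 10): (10−2)(10−1)(10−11)(10−6) = 8·9·(−1)·4 = −288 ≡ 11, so v_1 = 11^{−1} = 6 (mod 13).
  i = 2 (α = 2): (2−10)(2−1)(2−11)(2−6) = (−8)·1·(−9)·(−4) = −288 ≡ 11, so v_2 = 11^{−1} = 6 (mod 13).
  i = 3 (α = 1): (1−10)(1−2)(1−11)(1−6) = (−9)·(−1)·(−10)·(−5) = 450 ≡ 8, so v_3 = 8^{−1} = 5 (mod 13).
  i = 4 (α = 11): (11−10)(11−2)(11−1)(11−6) = 1·9·10·5 = 450 ≡ 8, so v_4 = 8^{−1} = 5 (mod 13).
  i = 5 (α = 6): (6−10)(6−2)(6−1)(6−11) = (−4)·4·5·(−5) = 400 ≡ 10, so v_5 = 10^{−1} = 4 (mod 13).
  v = [6, 6, 5, 5, 4].
Step 2: syndromes of r = [0, 8, 11, 6, 2] (all sums mod 13).
  S_0 = Σ v_i r_i = 6·0 + 6·8 + 5·11 + 5·6 + 4·2 = 141 ≡ 11.
  S_1 = Σ v_i α_i r_i = 6·10·0 + 6·2·8 + 5·1·11 + 5·11·6 + 4·6·2 = 529 ≡ 9.
  α_i^2 mod 13 = [9, 4, 1, 4, 10].
  S_2 = Σ v_i α_i^2 r_i = 6·9·0 + 6·4·8 + 5·1·11 + 5·4·6 + 4·10·2 = 447 ≡ 5.
  S = (11, 9, 5) ≠ 0, so r is not a codeword (an error is present).
Step 3: locate the error. For a single error e at position i, S_ℓ = v_i·e·α_i^ℓ, so α_err = S_1/S_0.
  S_0^{−1} = 11^{−1} = 6 (mod 13), so α_err = 9·6 = 54 ≡ 2 = α_2. Error position i = 2.
  Consistency check: S_2/S_1 = 5·3 = 15 ≡ 2 = α_err ✓ (single-error assumption holds).
Step 4: error magnitude e = S_0/v_2 = S_0·∏_{j≠2}(α_2 − α_j) = 11·11 = 121 ≡ 4 (mod 13).
Step 5: correct position 2: c_2 = r_2 − e = 8 − 4 ≡ 4 (mod 13). Hence c = [0, 4, 11, 6, 2].
  Check: interpolating c through the α_i gives m(x) = 5 + 6·x (degree < 2) with m(α_i) = c_i for every i, so c is indeed a codeword.


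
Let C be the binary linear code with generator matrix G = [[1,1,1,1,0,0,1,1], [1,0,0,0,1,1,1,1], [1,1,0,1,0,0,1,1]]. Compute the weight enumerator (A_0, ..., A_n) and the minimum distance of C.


Weight distribution: A_0 = 1, A_1 = 1, A_4 = 1, A_5 = 3, A_6 = 2. Minimum distance d = 1.

Enumerate all 2^3 = 8 messages m ∈ F_2^3.
For each, compute codeword c = mG in F_2^8, then tally its weight.
  m = 000 → c = 00000000, weight = 0.
  m = 100 → c = 11110011, weight = 6.
  m = 010 → c = 10001111, weight = 5.
  m = 110 → c = 01111100, weight = 5.
  m = 001 → c = 11010011, weight = 5.
  m = 101 → c = 00100000, weight = 1.
  m = 011 → c = 01011100, weight = 4.
  m = 111 → c = 10101111, weight = 6.
Tally weights:
  weight 0: 1 codewords.
  weight 1: 1 codewords.
  weight 4: 1 codewords.
  weight 5: 3 codewords.
  weight 6: 2 codewords.
Minimum distance d = smallest w > 0 with A_w > 0 = 1.
Sanity: Σ A_w = 8 = 2^3 = 8 ✓.


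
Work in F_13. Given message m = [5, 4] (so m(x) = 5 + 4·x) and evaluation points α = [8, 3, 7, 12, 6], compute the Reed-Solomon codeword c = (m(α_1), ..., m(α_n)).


c = [11, 4, 7, 1, 3]

Message polynomial: m(x) = 5 + 4·x (mod 13).
For each evaluation point α_i, compute m(α_i) mod 13:
  α_1 = 8: Horner steps 4 → 11, so m(8) = 11.
  α_2 = 3: Horner steps 4 → 4, so m(3) = 4.
  α_3 = 7: Horner steps 4 → 7, so m(7) = 7.
  α_4 = 12: Horner steps 4 → 1, so m(12) = 1.
  α_5 = 6: Horner steps 4 → 3, so m(6) = 3.
Codeword c = [11, 4, 7, 1, 3] ∈ F_13^5.


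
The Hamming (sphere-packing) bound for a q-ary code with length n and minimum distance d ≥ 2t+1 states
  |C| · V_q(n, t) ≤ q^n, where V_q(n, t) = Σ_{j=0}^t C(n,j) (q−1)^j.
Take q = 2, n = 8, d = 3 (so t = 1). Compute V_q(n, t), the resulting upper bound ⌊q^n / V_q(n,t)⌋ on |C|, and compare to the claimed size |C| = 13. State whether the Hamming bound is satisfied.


V_q(n, t) = 9, q^n = 256, Hamming bound = 28, |C| = 13 ≤ bound (satisfied).

Step 1: Compute V_q(n, t) = Σ_{j=0}^1 C(n, j) (q−1)^j.
  j = 0: C(8,0)·(1)^0 = 1·1 = 1.
  j = 1: C(8,1)·(1)^1 = 8·1 = 8.
  V_q(n, t) = 1 + 8 = 9.
Step 2: q^n = 2^8 = 256.
Step 3: Hamming bound ⌊q^n / V_q(n,t)⌋ = ⌊256/9⌋ = 28.
Step 4: Compare |C| = 13 to 28: satisfied.
The claimed |C| lies below the Hamming bound.


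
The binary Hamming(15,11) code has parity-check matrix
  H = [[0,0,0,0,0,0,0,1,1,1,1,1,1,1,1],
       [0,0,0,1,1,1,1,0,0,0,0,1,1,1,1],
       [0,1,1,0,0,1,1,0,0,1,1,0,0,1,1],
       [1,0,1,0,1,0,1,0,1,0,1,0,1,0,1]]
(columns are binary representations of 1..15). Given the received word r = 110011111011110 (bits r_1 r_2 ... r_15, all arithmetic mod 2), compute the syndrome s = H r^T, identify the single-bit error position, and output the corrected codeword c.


s = (0, 0, 1, 0)^T, error position = 2, corrected codeword c = 100011111011110

Compute s = H r^T mod 2 one row at a time:
  s_1 = 1 + 1 + 0 + 1 + 1 + 1 + 1 + 0 = 6 ≡ 0 (mod 2).
  s_2 = 0 + 1 + 1 + 1 + 1 + 1 + 1 + 0 = 6 ≡ 0 (mod 2).
  s_3 = 1 + 0 + 1 + 1 + 0 + 1 + 1 + 0 = 5 ≡ 1 (mod 2).
  s_4 = 1 + 0 + 1 + 1 + 1 + 1 + 1 + 0 = 6 ≡ 0 (mod 2).
s = (0, 0, 1, 0)^T — this equals column 2 of H (binary 0010), so error is at position 2.
Correct: flip bit 2 of r = 110011111011110 to get c = 100011111011110.


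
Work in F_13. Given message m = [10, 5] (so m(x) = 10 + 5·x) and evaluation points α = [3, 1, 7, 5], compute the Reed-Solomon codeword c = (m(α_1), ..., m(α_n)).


c = [12, 2, 6, 9]

Message polynomial: m(x) = 10 + 5·x (mod 13).
For each evaluation point α_i, compute m(α_i) mod 13:
  α_1 = 3: Horner steps 5 → 12, so m(3) = 12.
  α_2 = 1: Horner steps 5 → 2, so m(1) = 2.
  α_3 = 7: Horner steps 5 → 6, so m(7) = 6.
  α_4 = 5: Horner steps 5 → 9, so m(5) = 9.
Codeword c = [12, 2, 6, 9] ∈ F_13^4.


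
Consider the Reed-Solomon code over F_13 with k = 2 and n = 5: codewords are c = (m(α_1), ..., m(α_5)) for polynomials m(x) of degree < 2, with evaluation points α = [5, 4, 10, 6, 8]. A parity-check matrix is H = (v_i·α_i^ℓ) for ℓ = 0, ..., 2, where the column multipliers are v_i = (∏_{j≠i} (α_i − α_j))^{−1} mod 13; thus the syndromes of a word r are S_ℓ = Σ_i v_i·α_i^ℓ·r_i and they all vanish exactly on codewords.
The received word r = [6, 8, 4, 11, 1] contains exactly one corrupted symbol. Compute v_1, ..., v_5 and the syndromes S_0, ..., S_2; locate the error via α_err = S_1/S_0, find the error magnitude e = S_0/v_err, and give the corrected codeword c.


S = (5, 12, 8), error at position 1, error magnitude e = 3, c = [3, 8, 4, 11, 1].

Step 1: column multipliers v_i = (∏_{j≠i}(α_i − α_j))^{−1} mod 13.
  i = 1 (α = 5): (5−4)(5−10)(5−6)(5−8) = 1·(−5)·(−1)·(−3) = −15 ≡ 11, so v_1 = 11^{−1} = 6 (mod 13).
  i = 2 (α = 4): (4−5)(4−10)(4−6)(4−8) = (−1)·(−6)·(−2)·(−4) = 48 ≡ 9, so v_2 = 9^{−1} = 3 (mod 13).
  i = 3 (α = 10): (10−5)(10−4)(10−6)(10−8) = 5·6·4·2 = 240 ≡ 6, so v_3 = 6^{−1} = 11 (mod 13).
  i = 4 (α = 6): (6−5)(6−4)(6−10)(6−8) = 1·2·(−4)·(−2) = 16 ≡ 3, so v_4 = 3^{−1} = 9 (mod 13).
  i = 5 (α = 8): (8−5)(8−4)(8−10)(8−6) = 3·4·(−2)·2 = −48 ≡ 4, so v_5 = 4^{−1} = 10 (mod 13).
  v = [6, 3, 11, 9, 10].
Step 2: syndromes of r = [6, 8, 4, 11, 1] (all sums mod 13).
  S_0 = Σ v_i r_i = 6·6 + 3·8 + 11·4 + 9·11 + 10·1 = 213 ≡ 5.
  S_1 = Σ v_i α_i r_i = 6·5·6 + 3·4·8 + 11·10·4 + 9·6·11 + 10·8·1 = 1390 ≡ 12.
  α_i^2 mod 13 = [12, 3, 9, 10, 12].
  S_2 = Σ v_i α_i^2 r_i = 6·12·6 + 3·3·8 + 11·9·4 + 9·10·11 + 10·12·1 = 2010 ≡ 8.
  S = (5, 12, 8) ≠ 0, so r is not a codeword (an error is present).
Step 3: locate the error. For a single error e at position i, S_ℓ = v_i·e·α_i^ℓ, so α_err = S_1/S_0.
  S_0^{−1} = 5^{−1} = 8 (mod 13), so α_err = 12·8 = 96 ≡ 5 = α_1. Error position i = 1.
  Consistency check: S_2/S_1 = 8·12 = 96 ≡ 5 = α_err ✓ (single-error assumption holds).
Step 4: error magnitude e = S_0/v_1 = S_0·∏_{j≠1}(α_1 − α_j) = 5·11 = 55 ≡ 3 (mod 13).
Step 5: correct position 1: c_1 = r_1 − e = 6 − 3 ≡ 3 (mod 13). Hence c = [3, 8, 4, 11, 1].
  Check: interpolating c through the α_i gives m(x) = 2 + 8·x (degree < 2) with m(α_i) = c_i for every i, so c is indeed a codeword.


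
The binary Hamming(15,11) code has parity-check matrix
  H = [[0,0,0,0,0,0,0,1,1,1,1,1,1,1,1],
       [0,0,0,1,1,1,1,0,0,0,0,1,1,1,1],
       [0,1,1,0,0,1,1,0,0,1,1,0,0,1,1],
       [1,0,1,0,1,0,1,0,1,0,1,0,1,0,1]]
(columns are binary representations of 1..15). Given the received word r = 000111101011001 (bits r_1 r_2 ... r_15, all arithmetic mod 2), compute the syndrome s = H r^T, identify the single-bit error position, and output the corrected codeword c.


s = (0, 0, 0, 1)^T, error position = 1, corrected codeword c = 100111101011001

Compute s = H r^T mod 2 one row at a time:
  s_1 = 0 + 1 + 0 + 1 + 1 + 0 + 0 + 1 = 4 ≡ 0 (mod 2).
  s_2 = 1 + 1 + 1 + 1 + 1 + 0 + 0 + 1 = 6 ≡ 0 (mod 2).
  s_3 = 0 + 0 + 1 + 1 + 0 + 1 + 0 + 1 = 4 ≡ 0 (mod 2).
  s_4 = 0 + 0 + 1 + 1 + 1 + 1 + 0 + 1 = 5 ≡ 1 (mod 2).
s = (0, 0, 0, 1)^T — this equals column 1 of H (binary 0001), so error is at position 1.
Correct: flip bit 1 of r = 000111101011001 to get c = 100111101011001.


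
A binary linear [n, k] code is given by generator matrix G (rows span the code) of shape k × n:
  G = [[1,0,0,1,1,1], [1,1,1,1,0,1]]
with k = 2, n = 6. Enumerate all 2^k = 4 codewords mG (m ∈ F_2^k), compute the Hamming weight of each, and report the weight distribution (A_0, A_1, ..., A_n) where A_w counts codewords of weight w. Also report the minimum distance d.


Weight distribution: A_0 = 1, A_3 = 1, A_4 = 1, A_5 = 1. Minimum distance d = 3.

Enumerate all 2^2 = 4 messages m ∈ F_2^2.
For each, compute codeword c = mG in F_2^6, then tally its weight.
  m = 00 → c = 000000, weight = 0.
  m = 10 → c = 100111, weight = 4.
  m = 01 → c = 111101, weight = 5.
  m = 11 → c = 011010, weight = 3.
Tally weights:
  weight 0: 1 codewords.
  weight 3: 1 codewords.
  weight 4: 1 codewords.
  weight 5: 1 codewords.
Minimum distance d = smallest w > 0 with A_w > 0 = 3.
Sanity: Σ A_w = 4 = 2^2 = 4 ✓.


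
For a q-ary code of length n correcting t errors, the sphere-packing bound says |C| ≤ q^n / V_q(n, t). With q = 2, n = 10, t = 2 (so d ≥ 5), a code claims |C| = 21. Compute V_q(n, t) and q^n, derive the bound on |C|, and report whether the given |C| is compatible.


V_q(n, t) = 56, q^n = 1024, Hamming bound = 18, |C| = 21 > bound (violated).

Step 1: Compute V_q(n, t) = Σ_{j=0}^2 C(n, j) (q−1)^j.
  j = 0: C(10,0)·(1)^0 = 1·1 = 1.
  j = 1: C(10,1)·(1)^1 = 10·1 = 10.
  j = 2: C(10,2)·(1)^2 = 45·1 = 45.
  V_q(n, t) = 1 + 10 + 45 = 56.
Step 2: q^n = 2^10 = 1024.
Step 3: Hamming bound ⌊q^n / V_q(n,t)⌋ = ⌊1024/56⌋ = 18.
Step 4: Compare |C| = 21 to 18: violated.
The claimed |C| lies above the Hamming bound, so no 2-ary code of length 10 with d ≥ 5 can have 21 codewords.


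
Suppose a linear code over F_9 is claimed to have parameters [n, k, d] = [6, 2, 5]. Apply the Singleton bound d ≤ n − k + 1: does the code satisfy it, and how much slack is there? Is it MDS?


Singleton RHS = n − k + 1 = 5, slack = 0, bound satisfied, MDS.

Singleton bound: d ≤ n − k + 1.
Here n = 6, k = 2, so n − k + 1 = 5.
Given d = 5, check d ≤ 5: YES.
Slack = (n − k + 1) − d = 0.
The code is MDS (slack = 0).
Description: the claimed parameters are [6, 2, 5]_9; such a code would be MDS (meets Singleton bound).


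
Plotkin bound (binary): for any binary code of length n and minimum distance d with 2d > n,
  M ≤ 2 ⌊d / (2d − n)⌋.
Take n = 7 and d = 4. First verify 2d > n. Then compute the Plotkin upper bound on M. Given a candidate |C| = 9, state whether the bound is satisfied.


Plotkin bound M ≤ 8; given |C| = 9 > bound (violated).

Check applicability: 2d = 8, n = 7.
2d − n = 1 > 0, so Plotkin applies.
Compute d/(2d−n) = 4/1 ≈ 4.0000.
⌊d/(2d−n)⌋ = 4.
Plotkin bound: M ≤ 2·4 = 8.
Given |C| = 9, check: VIOLATED.
This |C| is above the Plotkin bound, so no binary code with n = 7, d = 4 and 9 codewords exists.


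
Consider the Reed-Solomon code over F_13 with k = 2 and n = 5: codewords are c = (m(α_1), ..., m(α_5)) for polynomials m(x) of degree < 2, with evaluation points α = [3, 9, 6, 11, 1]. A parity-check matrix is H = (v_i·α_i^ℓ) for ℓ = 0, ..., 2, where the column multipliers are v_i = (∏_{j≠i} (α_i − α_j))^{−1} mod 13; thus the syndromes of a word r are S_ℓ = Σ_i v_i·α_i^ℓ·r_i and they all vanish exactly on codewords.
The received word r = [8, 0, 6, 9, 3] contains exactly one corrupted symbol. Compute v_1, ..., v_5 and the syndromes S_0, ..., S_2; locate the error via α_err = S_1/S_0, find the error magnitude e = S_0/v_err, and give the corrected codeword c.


S = (2, 6, 5), error at position 1, error magnitude e = 9, c = [12, 0, 6, 9, 3].

Step 1: column multipliers v_i = (∏_{j≠i}(α_i − α_j))^{−1} mod 13.
  i = 1 (α = 3): (3−9)(3−6)(3−11)(3−1) = (−6)·(−3)·(−8)·2 = −288 ≡ 11, so v_1 = 11^{−1} = 6 (mod 13).
  i = 2 (α = 9): (9−3)(9−6)(9−11)(9−1) = 6·3·(−2)·8 = −288 ≡ 11, so v_2 = 11^{−1} = 6 (mod 13).
  i = 3 (α = 6): (6−3)(6−9)(6−11)(6−1) = 3·(−3)·(−5)·5 = 225 ≡ 4, so v_3 = 4^{−1} = 10 (mod 13).
  i = 4 (α = 11): (11−3)(11−9)(11−6)(11−1) = 8·2·5·10 = 800 ≡ 7, so v_4 = 7^{−1} = 2 (mod 13).
  i = 5 (α = 1): (1−3)(1−9)(1−6)(1−11) = (−2)·(−8)·(−5)·(−10) = 800 ≡ 7, so v_5 = 7^{−1} = 2 (mod 13).
  v = [6, 6, 10, 2, 2].
Step 2: syndromes of r = [8, 0, 6, 9, 3] (all sums mod 13).
  S_0 = Σ v_i r_i = 6·8 + 6·0 + 10·6 + 2·9 + 2·3 = 132 ≡ 2.
  S_1 = Σ v_i α_i r_i = 6·3·8 + 6·9·0 + 10·6·6 + 2·11·9 + 2·1·3 = 708 ≡ 6.
  α_i^2 mod 13 = [9, 3, 10, 4, 1].
  S_2 = Σ v_i α_i^2 r_i = 6·9·8 + 6·3·0 + 10·10·6 + 2·4·9 + 2·1·3 = 1110 ≡ 5.
  S = (2, 6, 5) ≠ 0, so r is not a codeword (an error is present).
Step 3: locate the error. For a single error e at position i, S_ℓ = v_i·e·α_i^ℓ, so α_err = S_1/S_0.
  S_0^{−1} = 2^{−1} = 7 (mod 13), so α_err = 6·7 = 42 ≡ 3 = α_1. Error position i = 1.
  Consistency check: S_2/S_1 = 5·11 = 55 ≡ 3 = α_err ✓ (single-error assumption holds).
Step 4: error magnitude e = S_0/v_1 = S_0·∏_{j≠1}(α_1 − α_j) = 2·11 = 22 ≡ 9 (mod 13).
Step 5: correct position 1: c_1 = r_1 − e = 8 − 9 ≡ 12 (mod 13). Hence c = [12, 0, 6, 9, 3].
  Check: interpolating c through the α_i gives m(x) = 5 + 11·x (degree < 2) with m(α_i) = c_i for every i, so c is indeed a codeword.


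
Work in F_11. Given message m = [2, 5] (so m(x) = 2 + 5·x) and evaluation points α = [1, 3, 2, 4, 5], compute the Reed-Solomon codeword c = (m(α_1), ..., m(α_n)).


c = [7, 6, 1, 0, 5]

Message polynomial: m(x) = 2 + 5·x (mod 11).
For each evaluation point α_i, compute m(α_i) mod 11:
  α_1 = 1: Horner steps 5 → 7, so m(1) = 7.
  α_2 = 3: Horner steps 5 → 6, so m(3) = 6.
  α_3 = 2: Horner steps 5 → 1, so m(2) = 1.
  α_4 = 4: Horner steps 5 → 0, so m(4) = 0.
  α_5 = 5: Horner steps 5 → 5, so m(5) = 5.
Codeword c = [7, 6, 1, 0, 5] ∈ F_11^5.


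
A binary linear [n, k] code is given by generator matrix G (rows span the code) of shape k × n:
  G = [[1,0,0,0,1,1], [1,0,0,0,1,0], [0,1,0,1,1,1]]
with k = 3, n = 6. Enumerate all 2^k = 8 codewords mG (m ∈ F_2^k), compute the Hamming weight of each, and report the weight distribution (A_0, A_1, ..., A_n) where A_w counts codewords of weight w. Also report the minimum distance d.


Weight distribution: A_0 = 1, A_1 = 1, A_2 = 1, A_3 = 3, A_4 = 2. Minimum distance d = 1.

Enumerate all 2^3 = 8 messages m ∈ F_2^3.
For each, compute codeword c = mG in F_2^6, then tally its weight.
  m = 000 → c = 000000, weight = 0.
  m = 100 → c = 100011, weight = 3.
  m = 010 → c = 100010, weight = 2.
  m = 110 → c = 000001, weight = 1.
  m = 001 → c = 010111, weight = 4.
  m = 101 → c = 110100, weight = 3.
  m = 011 → c = 110101, weight = 4.
  m = 111 → c = 010110, weight = 3.
Tally weights:
  weight 0: 1 codewords.
  weight 1: 1 codewords.
  weight 2: 1 codewords.
  weight 3: 3 codewords.
  weight 4: 2 codewords.
Minimum distance d = smallest w > 0 with A_w > 0 = 1.
Sanity: Σ A_w = 8 = 2^3 = 8 ✓.


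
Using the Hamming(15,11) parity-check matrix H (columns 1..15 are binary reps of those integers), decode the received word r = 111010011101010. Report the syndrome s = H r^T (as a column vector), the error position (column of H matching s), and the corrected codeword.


s = (1, 1, 0, 0)^T, error position = 12, corrected codeword c = 111010011100010

Compute s = H r^T mod 2 one row at a time:
  s_1 = 1 + 1 + 1 + 0 + 1 + 0 + 1 + 0 = 5 ≡ 1 (mod 2).
  s_2 = 0 + 1 + 0 + 0 + 1 + 0 + 1 + 0 = 3 ≡ 1 (mod 2).
  s_3 = 1 + 1 + 0 + 0 + 1 + 0 + 1 + 0 = 4 ≡ 0 (mod 2).
  s_4 = 1 + 1 + 1 + 0 + 1 + 0 + 0 + 0 = 4 ≡ 0 (mod 2).
s = (1, 1, 0, 0)^T — this equals column 12 of H (binary 1100), so error is at position 12.
Correct: flip bit 12 of r = 111010011101010 to get c = 111010011100010.
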